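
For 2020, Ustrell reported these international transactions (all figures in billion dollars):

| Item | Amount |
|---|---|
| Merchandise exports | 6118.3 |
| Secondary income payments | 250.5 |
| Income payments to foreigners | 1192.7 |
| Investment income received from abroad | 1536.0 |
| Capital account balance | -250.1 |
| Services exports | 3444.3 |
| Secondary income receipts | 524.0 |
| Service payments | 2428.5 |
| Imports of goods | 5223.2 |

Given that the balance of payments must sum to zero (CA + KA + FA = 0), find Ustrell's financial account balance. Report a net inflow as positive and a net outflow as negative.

Goods balance = 6118.3 - 5223.2 = 895.1
Services balance = 3444.3 - 2428.5 = 1015.8
Trade balance (goods + services) = 895.1 + 1015.8 = 1910.9
Net primary income = 1536.0 - 1192.7 = 343.3
Net secondary income = 524.0 - 250.5 = 273.5
Current account = 1910.9 + 343.3 + 273.5 = 2527.7
Financial account = -(2527.7 + (-250.1)) = -2277.6

-2277.6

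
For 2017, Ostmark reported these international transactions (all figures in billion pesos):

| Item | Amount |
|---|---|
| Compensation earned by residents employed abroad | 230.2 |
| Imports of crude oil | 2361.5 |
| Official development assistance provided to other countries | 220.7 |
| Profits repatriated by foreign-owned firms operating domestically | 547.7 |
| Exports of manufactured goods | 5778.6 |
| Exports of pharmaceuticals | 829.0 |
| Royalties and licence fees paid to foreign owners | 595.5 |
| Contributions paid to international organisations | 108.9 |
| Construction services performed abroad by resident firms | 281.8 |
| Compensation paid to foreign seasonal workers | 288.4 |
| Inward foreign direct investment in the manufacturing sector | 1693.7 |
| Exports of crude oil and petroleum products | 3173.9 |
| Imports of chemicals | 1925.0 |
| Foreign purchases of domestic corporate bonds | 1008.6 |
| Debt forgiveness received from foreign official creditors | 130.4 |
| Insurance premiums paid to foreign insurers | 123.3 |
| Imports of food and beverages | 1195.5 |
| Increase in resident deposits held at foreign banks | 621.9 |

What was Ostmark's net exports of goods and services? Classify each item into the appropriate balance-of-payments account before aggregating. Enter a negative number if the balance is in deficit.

3862.5

Goods: 829.0 - 1925.0 + 3173.9 + 5778.6 - 2361.5 - 1195.5 = 4299.5
Services: -123.3 - 595.5 + 281.8 = -437.0
Trade balance = 4299.5 + (-437.0) = 3862.5
(Excluded from the trade balance — primary income: compensation earned by residents employed abroad 230.2, profits repatriated by foreign-owned firms operating domestically 547.7, compensation paid to foreign seasonal workers 288.4; secondary income: official development assistance provided to other countries 220.7, contributions paid to international organisations 108.9; financial account: inward foreign direct investment in the manufacturing sector 1693.7, foreign purchases of domestic corporate bonds 1008.6, increase in resident deposits held at foreign banks 621.9; capital account: debt forgiveness received from foreign official creditors 130.4.)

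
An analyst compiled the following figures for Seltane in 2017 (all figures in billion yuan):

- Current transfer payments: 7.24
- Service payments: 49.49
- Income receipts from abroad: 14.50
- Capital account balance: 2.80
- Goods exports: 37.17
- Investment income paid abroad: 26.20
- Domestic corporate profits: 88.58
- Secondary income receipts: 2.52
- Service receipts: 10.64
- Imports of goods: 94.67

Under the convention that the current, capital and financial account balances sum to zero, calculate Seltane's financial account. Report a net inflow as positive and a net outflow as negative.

Goods balance = 37.17 - 94.67 = -57.50
Services balance = 10.64 - 49.49 = -38.85
Trade balance (goods + services) = -57.50 + (-38.85) = -96.35
Net primary income = 14.50 - 26.20 = -11.70
Net secondary income = 2.52 - 7.24 = -4.72
Current account = -96.35 + (-11.70) + (-4.72) = -112.77
Financial account = -(-112.77 + 2.80) = 109.97

109.97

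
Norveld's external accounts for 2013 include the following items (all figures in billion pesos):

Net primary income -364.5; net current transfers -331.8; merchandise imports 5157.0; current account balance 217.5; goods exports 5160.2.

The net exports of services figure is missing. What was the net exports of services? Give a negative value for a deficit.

910.6

Current account = goods balance + services balance + net primary income + net secondary income
Sum of the known components = -693.1
Net exports of services = CA - (known components) = 217.5 - (-693.1) = 910.6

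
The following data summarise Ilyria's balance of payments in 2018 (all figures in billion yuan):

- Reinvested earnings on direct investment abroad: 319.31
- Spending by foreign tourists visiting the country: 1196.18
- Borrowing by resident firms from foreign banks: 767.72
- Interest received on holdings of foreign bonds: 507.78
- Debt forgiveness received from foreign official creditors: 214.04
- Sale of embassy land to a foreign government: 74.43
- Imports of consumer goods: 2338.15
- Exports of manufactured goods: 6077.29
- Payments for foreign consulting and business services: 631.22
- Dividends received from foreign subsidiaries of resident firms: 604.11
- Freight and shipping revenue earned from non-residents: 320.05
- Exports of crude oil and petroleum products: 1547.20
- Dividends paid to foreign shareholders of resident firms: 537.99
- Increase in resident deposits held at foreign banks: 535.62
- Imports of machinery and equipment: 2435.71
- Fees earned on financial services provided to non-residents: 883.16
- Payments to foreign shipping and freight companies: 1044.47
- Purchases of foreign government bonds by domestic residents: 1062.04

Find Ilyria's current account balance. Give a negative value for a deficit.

Goods: -2338.15 + 6077.29 - 2435.71 + 1547.20 = 2850.63
Services: -631.22 + 320.05 + 883.16 - 1044.47 + 1196.18 = 723.70
Primary income: 604.11 - 537.99 + 507.78 + 319.31 = 893.21
Current account = 2850.63 + 723.70 + 893.21 = 4467.54
(Excluded from the current account — financial account: borrowing by resident firms from foreign banks 767.72, increase in resident deposits held at foreign banks 535.62, purchases of foreign government bonds by domestic residents 1062.04; capital account: debt forgiveness received from foreign official creditors 214.04, sale of embassy land to a foreign government 74.43.)

4467.54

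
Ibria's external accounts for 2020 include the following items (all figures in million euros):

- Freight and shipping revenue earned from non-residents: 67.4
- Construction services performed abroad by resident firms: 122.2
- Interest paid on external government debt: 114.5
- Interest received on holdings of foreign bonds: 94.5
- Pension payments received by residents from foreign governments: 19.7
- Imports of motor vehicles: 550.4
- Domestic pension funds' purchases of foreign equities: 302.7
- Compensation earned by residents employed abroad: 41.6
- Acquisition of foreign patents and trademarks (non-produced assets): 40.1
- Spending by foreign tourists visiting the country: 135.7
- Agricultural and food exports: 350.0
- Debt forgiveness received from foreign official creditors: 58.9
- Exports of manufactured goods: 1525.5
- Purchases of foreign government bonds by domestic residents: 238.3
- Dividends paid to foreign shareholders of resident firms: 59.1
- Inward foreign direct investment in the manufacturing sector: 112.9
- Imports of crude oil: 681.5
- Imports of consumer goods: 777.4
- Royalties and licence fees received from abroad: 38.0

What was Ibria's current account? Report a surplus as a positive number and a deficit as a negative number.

Goods: -777.4 - 550.4 - 681.5 + 1525.5 + 350.0 = -133.8
Services: 135.7 + 122.2 + 67.4 + 38.0 = 363.3
Primary income: -114.5 + 41.6 - 59.1 + 94.5 = -37.5
Secondary income: 19.7
Current account = (-133.8) + 363.3 + (-37.5) + 19.7 = 211.7
(Excluded from the current account — financial account: domestic pension funds' purchases of foreign equities 302.7, purchases of foreign government bonds by domestic residents 238.3, inward foreign direct investment in the manufacturing sector 112.9; capital account: acquisition of foreign patents and trademarks (non-produced assets) 40.1, debt forgiveness received from foreign official creditors 58.9.)

211.7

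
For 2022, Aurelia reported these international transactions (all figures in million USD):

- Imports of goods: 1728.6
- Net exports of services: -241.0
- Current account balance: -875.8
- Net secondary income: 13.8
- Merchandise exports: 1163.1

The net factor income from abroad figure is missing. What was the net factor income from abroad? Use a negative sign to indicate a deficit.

-83.1

Current account = goods balance + services balance + net primary income + net secondary income
Sum of the known components = -792.7
Net factor income from abroad = CA - (known components) = -875.8 - (-792.7) = -83.1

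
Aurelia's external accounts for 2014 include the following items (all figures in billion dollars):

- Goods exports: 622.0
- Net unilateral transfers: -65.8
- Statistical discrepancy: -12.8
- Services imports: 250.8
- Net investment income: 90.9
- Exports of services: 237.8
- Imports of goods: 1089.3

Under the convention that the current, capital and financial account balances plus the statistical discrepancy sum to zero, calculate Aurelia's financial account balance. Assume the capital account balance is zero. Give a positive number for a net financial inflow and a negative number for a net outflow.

468.0

Goods balance = 622.0 - 1089.3 = -467.3
Services balance = 237.8 - 250.8 = -13.0
Trade balance (goods + services) = -467.3 + (-13.0) = -480.3
Net primary income = 90.9
Net secondary income = -65.8
Current account = -480.3 + 90.9 + (-65.8) = -455.2
Financial account = -(-455.2 + (-12.8)) = 468.0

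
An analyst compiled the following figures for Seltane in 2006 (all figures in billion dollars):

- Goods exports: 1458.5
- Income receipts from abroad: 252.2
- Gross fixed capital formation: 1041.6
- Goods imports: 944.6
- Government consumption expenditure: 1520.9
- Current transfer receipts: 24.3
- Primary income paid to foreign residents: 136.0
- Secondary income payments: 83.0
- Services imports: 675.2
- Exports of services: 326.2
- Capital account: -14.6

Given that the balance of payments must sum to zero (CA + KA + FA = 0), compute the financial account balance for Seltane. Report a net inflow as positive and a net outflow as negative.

-207.8

Goods balance = 1458.5 - 944.6 = 513.9
Services balance = 326.2 - 675.2 = -349.0
Trade balance (goods + services) = 513.9 + (-349.0) = 164.9
Net primary income = 252.2 - 136.0 = 116.2
Net secondary income = 24.3 - 83.0 = -58.7
Current account = 164.9 + 116.2 + (-58.7) = 222.4
Financial account = -(222.4 + (-14.6)) = -207.8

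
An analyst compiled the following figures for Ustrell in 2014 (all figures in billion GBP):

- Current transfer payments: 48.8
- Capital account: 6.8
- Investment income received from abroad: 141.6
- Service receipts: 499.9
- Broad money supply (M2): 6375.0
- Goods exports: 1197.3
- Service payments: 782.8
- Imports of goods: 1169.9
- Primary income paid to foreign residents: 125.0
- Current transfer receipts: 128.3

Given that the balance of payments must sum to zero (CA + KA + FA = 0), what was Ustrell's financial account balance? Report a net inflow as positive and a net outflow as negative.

Goods balance = 1197.3 - 1169.9 = 27.4
Services balance = 499.9 - 782.8 = -282.9
Trade balance (goods + services) = 27.4 + (-282.9) = -255.5
Net primary income = 141.6 - 125.0 = 16.6
Net secondary income = 128.3 - 48.8 = 79.5
Current account = -255.5 + 16.6 + 79.5 = -159.4
Financial account = -(-159.4 + 6.8) = 152.6

152.6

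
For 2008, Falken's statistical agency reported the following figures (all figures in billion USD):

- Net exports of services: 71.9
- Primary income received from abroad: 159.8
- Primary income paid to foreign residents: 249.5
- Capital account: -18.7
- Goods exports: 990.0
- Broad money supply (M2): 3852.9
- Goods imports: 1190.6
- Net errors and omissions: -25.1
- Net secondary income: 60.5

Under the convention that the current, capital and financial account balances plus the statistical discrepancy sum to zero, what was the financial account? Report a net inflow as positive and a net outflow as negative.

Goods balance = 990.0 - 1190.6 = -200.6
Services balance = 71.9
Trade balance (goods + services) = -200.6 + 71.9 = -128.7
Net primary income = 159.8 - 249.5 = -89.7
Net secondary income = 60.5
Current account = -128.7 + (-89.7) + 60.5 = -157.9
Financial account = -(-157.9 + (-18.7) + (-25.1)) = 201.7

201.7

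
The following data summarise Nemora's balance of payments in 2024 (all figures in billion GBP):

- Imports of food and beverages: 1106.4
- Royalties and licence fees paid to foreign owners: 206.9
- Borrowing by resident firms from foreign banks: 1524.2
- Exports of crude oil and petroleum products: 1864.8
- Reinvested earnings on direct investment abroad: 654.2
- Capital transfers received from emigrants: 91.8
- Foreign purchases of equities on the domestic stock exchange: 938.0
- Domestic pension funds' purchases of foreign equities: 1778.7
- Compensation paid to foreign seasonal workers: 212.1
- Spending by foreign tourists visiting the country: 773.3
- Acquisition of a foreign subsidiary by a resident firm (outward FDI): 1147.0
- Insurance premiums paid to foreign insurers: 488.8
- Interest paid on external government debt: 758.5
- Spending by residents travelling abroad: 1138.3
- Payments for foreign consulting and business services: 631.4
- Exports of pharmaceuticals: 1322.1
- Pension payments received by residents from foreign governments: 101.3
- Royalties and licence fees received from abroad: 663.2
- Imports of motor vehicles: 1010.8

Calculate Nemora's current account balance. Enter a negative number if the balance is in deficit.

-174.3

Goods: -1106.4 + 1864.8 - 1010.8 + 1322.1 = 1069.7
Services: 663.2 - 488.8 - 631.4 - 1138.3 - 206.9 + 773.3 = -1028.9
Primary income: 654.2 - 212.1 - 758.5 = -316.4
Secondary income: 101.3
Current account = 1069.7 + (-1028.9) + (-316.4) + 101.3 = -174.3
(Excluded from the current account — financial account: borrowing by resident firms from foreign banks 1524.2, foreign purchases of equities on the domestic stock exchange 938.0, domestic pension funds' purchases of foreign equities 1778.7, acquisition of a foreign subsidiary by a resident firm (outward FDI) 1147.0; capital account: capital transfers received from emigrants 91.8.)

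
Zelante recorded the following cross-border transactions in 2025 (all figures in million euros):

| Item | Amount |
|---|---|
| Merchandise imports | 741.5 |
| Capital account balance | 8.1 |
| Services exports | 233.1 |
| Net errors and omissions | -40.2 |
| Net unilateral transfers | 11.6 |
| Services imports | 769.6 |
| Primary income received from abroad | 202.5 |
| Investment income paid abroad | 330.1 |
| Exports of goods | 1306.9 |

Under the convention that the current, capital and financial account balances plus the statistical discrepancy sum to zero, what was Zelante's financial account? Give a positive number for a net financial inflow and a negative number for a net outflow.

Goods balance = 1306.9 - 741.5 = 565.4
Services balance = 233.1 - 769.6 = -536.5
Trade balance (goods + services) = 565.4 + (-536.5) = 28.9
Net primary income = 202.5 - 330.1 = -127.6
Net secondary income = 11.6
Current account = 28.9 + (-127.6) + 11.6 = -87.1
Financial account = -(-87.1 + 8.1 + (-40.2)) = 119.2

119.2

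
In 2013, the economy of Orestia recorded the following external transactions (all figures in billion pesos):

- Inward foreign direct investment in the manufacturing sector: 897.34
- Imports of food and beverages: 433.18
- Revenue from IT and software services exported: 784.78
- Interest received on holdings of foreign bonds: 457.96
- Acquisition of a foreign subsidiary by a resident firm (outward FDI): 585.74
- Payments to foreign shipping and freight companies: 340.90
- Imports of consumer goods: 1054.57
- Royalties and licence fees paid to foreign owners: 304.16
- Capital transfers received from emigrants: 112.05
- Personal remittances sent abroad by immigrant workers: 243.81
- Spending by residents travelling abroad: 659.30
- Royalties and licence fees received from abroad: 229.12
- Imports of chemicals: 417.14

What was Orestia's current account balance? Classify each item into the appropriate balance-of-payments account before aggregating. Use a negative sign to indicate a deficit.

-1981.20

Goods: -417.14 - 433.18 - 1054.57 = -1904.89
Services: 784.78 - 340.90 + 229.12 - 304.16 - 659.30 = -290.46
Primary income: 457.96
Secondary income: -243.81
Current account = (-1904.89) + (-290.46) + 457.96 + (-243.81) = -1981.20
(Excluded from the current account — financial account: inward foreign direct investment in the manufacturing sector 897.34, acquisition of a foreign subsidiary by a resident firm (outward FDI) 585.74; capital account: capital transfers received from emigrants 112.05.)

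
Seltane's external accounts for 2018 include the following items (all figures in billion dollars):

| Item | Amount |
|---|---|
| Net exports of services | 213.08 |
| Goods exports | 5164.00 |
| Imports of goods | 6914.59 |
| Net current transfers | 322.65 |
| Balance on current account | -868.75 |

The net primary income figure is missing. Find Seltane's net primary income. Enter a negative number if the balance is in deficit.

Current account = goods balance + services balance + net primary income + net secondary income
Sum of the known components = -1214.86
Net primary income = CA - (known components) = -868.75 - (-1214.86) = 346.11

346.11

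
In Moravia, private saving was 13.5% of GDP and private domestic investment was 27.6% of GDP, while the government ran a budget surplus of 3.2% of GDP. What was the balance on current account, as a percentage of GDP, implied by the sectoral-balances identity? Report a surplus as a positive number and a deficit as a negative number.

-10.9

By the sectoral-balances identity, CA = (S_private - I) + (T - G).
Private balance = 13.5 - 27.6 = -14.1
Government balance (T - G) = 3.2
CA = -14.1 + 3.2 = -10.9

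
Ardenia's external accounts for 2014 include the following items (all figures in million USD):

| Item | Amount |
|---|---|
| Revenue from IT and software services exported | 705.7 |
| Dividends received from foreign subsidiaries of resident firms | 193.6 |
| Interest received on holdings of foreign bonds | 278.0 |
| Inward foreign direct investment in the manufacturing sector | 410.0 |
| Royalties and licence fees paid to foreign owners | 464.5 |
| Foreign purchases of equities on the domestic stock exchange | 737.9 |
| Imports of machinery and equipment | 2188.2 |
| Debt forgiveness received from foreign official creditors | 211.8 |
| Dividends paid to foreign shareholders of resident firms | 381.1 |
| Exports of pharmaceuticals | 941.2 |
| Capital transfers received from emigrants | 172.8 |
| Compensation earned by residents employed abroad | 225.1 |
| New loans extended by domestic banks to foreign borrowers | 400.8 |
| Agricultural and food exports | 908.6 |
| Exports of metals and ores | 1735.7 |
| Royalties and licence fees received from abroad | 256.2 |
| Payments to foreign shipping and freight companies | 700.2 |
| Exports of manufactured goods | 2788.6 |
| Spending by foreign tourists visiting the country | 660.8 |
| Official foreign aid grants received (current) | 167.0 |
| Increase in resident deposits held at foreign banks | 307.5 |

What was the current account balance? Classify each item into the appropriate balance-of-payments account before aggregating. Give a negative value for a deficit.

5126.5

Goods: 2788.6 + 908.6 + 941.2 + 1735.7 - 2188.2 = 4185.9
Services: -700.2 + 660.8 - 464.5 + 705.7 + 256.2 = 458.0
Primary income: 193.6 + 278.0 - 381.1 + 225.1 = 315.6
Secondary income: 167.0
Current account = 4185.9 + 458.0 + 315.6 + 167.0 = 5126.5
(Excluded from the current account — financial account: inward foreign direct investment in the manufacturing sector 410.0, foreign purchases of equities on the domestic stock exchange 737.9, new loans extended by domestic banks to foreign borrowers 400.8, increase in resident deposits held at foreign banks 307.5; capital account: debt forgiveness received from foreign official creditors 211.8, capital transfers received from emigrants 172.8.)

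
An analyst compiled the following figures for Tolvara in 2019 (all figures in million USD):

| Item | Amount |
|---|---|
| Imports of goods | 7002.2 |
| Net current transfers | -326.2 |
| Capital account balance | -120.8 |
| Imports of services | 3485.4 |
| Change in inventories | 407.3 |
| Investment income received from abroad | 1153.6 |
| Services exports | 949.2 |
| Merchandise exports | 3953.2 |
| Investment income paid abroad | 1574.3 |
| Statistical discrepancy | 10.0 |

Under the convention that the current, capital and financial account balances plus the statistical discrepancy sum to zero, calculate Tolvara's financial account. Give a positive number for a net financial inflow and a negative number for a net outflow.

Goods balance = 3953.2 - 7002.2 = -3049.0
Services balance = 949.2 - 3485.4 = -2536.2
Trade balance (goods + services) = -3049.0 + (-2536.2) = -5585.2
Net primary income = 1153.6 - 1574.3 = -420.7
Net secondary income = -326.2
Current account = -5585.2 + (-420.7) + (-326.2) = -6332.1
Financial account = -(-6332.1 + (-120.8) + 10.0) = 6442.9

6442.9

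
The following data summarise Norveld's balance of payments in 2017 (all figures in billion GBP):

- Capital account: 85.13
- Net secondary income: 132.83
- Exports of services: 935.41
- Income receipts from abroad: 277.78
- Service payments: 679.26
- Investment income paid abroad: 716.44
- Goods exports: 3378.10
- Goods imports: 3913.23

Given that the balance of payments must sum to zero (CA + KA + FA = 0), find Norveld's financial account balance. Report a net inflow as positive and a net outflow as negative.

Goods balance = 3378.10 - 3913.23 = -535.13
Services balance = 935.41 - 679.26 = 256.15
Trade balance (goods + services) = -535.13 + 256.15 = -278.98
Net primary income = 277.78 - 716.44 = -438.66
Net secondary income = 132.83
Current account = -278.98 + (-438.66) + 132.83 = -584.81
Financial account = -(-584.81 + 85.13) = 499.68

499.68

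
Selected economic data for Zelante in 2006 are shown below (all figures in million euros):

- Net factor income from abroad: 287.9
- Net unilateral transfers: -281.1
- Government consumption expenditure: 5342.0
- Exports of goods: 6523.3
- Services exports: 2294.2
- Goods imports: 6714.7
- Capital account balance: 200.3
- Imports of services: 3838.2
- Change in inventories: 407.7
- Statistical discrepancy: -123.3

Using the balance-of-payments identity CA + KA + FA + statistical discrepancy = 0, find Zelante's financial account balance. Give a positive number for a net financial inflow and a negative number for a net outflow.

Goods balance = 6523.3 - 6714.7 = -191.4
Services balance = 2294.2 - 3838.2 = -1544.0
Trade balance (goods + services) = -191.4 + (-1544.0) = -1735.4
Net primary income = 287.9
Net secondary income = -281.1
Current account = -1735.4 + 287.9 + (-281.1) = -1728.6
Financial account = -(-1728.6 + 200.3 + (-123.3)) = 1651.6

1651.6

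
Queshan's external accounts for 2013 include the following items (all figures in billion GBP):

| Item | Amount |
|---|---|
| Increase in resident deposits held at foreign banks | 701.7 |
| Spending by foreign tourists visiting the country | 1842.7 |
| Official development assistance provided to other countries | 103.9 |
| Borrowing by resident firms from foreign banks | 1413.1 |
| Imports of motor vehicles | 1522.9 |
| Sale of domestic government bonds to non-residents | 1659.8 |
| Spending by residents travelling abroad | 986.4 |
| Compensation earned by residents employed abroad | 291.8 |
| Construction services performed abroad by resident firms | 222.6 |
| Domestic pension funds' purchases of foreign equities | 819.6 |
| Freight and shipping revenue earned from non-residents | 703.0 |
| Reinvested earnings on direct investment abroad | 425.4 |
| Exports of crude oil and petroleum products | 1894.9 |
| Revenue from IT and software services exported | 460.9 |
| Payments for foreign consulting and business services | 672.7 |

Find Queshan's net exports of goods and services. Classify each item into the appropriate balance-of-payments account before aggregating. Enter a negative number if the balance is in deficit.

1942.1

Goods: 1894.9 - 1522.9 = 372.0
Services: -672.7 + 222.6 + 1842.7 - 986.4 + 460.9 + 703.0 = 1570.1
Trade balance = 372.0 + 1570.1 = 1942.1
(Excluded from the trade balance — financial account: increase in resident deposits held at foreign banks 701.7, borrowing by resident firms from foreign banks 1413.1, sale of domestic government bonds to non-residents 1659.8, domestic pension funds' purchases of foreign equities 819.6; secondary income: official development assistance provided to other countries 103.9; primary income: compensation earned by residents employed abroad 291.8, reinvested earnings on direct investment abroad 425.4.)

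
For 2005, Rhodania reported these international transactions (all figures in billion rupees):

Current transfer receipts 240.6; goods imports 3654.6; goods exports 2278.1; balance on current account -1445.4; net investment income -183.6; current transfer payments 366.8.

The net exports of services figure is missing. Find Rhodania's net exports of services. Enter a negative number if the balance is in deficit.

240.9

Current account = goods balance + services balance + net primary income + net secondary income
Sum of the known components = -1686.3
Net exports of services = CA - (known components) = -1445.4 - (-1686.3) = 240.9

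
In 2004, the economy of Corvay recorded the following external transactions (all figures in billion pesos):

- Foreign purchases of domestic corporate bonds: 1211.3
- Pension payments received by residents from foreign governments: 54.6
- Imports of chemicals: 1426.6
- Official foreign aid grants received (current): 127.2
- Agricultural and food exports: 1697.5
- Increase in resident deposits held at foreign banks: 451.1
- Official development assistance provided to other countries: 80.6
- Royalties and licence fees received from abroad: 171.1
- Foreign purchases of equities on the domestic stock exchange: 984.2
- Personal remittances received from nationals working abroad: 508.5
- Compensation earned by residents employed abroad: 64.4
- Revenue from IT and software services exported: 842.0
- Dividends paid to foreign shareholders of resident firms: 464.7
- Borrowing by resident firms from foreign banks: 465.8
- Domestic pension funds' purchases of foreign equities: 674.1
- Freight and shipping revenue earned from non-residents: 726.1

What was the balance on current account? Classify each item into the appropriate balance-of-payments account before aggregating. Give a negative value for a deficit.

2219.5

Goods: -1426.6 + 1697.5 = 270.9
Services: 842.0 + 171.1 + 726.1 = 1739.2
Primary income: -464.7 + 64.4 = -400.3
Secondary income: -80.6 + 127.2 + 508.5 + 54.6 = 609.7
Current account = 270.9 + 1739.2 + (-400.3) + 609.7 = 2219.5
(Excluded from the current account — financial account: foreign purchases of domestic corporate bonds 1211.3, increase in resident deposits held at foreign banks 451.1, foreign purchases of equities on the domestic stock exchange 984.2, borrowing by resident firms from foreign banks 465.8, domestic pension funds' purchases of foreign equities 674.1.)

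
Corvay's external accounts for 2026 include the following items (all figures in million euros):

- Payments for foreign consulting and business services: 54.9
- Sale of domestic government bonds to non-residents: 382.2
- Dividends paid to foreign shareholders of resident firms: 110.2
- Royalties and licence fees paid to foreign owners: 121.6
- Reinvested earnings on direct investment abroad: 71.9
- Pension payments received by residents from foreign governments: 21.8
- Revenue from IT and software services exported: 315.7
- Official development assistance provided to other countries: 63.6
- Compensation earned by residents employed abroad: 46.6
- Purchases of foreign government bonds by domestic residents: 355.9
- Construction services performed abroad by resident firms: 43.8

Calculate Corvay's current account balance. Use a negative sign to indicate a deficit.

Services: -121.6 + 43.8 - 54.9 + 315.7 = 183.0
Primary income: 71.9 + 46.6 - 110.2 = 8.3
Secondary income: 21.8 - 63.6 = -41.8
Current account = 183.0 + 8.3 + (-41.8) = 149.5
(Excluded from the current account — financial account: sale of domestic government bonds to non-residents 382.2, purchases of foreign government bonds by domestic residents 355.9.)

149.5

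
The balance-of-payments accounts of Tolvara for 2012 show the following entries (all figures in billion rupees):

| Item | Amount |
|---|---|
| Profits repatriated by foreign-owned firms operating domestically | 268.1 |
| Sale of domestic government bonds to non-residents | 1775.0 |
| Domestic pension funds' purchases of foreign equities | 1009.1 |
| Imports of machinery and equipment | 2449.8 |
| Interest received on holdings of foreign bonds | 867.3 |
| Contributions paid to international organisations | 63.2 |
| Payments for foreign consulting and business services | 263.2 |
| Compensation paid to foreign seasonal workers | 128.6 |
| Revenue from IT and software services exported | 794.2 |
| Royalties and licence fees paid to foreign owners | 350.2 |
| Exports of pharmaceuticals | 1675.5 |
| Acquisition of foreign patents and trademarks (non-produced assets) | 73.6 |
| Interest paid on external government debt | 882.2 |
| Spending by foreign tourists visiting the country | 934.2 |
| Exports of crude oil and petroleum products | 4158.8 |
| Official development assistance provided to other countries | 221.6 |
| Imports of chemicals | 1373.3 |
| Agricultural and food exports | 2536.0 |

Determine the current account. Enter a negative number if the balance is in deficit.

Goods: 2536.0 + 1675.5 + 4158.8 - 1373.3 - 2449.8 = 4547.2
Services: -263.2 + 934.2 - 350.2 + 794.2 = 1115.0
Primary income: -128.6 + 867.3 - 268.1 - 882.2 = -411.6
Secondary income: -221.6 - 63.2 = -284.8
Current account = 4547.2 + 1115.0 + (-411.6) + (-284.8) = 4965.8
(Excluded from the current account — financial account: sale of domestic government bonds to non-residents 1775.0, domestic pension funds' purchases of foreign equities 1009.1; capital account: acquisition of foreign patents and trademarks (non-produced assets) 73.6.)

4965.8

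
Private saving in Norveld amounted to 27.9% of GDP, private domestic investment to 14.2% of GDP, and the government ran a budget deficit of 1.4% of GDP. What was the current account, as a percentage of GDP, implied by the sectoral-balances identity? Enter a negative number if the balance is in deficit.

12.3

By the sectoral-balances identity, CA = (S_private - I) + (T - G).
Private balance = 27.9 - 14.2 = 13.7
Government balance (T - G) = -1.4
CA = 13.7 + (-1.4) = 12.3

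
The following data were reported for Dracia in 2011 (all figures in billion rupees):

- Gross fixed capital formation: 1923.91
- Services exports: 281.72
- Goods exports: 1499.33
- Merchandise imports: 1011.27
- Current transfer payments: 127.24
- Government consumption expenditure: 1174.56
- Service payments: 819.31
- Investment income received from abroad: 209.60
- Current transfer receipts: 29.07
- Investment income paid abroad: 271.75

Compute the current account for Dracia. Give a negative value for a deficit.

-209.85

Goods balance = 1499.33 - 1011.27 = 488.06
Services balance = 281.72 - 819.31 = -537.59
Trade balance (goods + services) = 488.06 + (-537.59) = -49.53
Net primary income = 209.60 - 271.75 = -62.15
Net secondary income = 29.07 - 127.24 = -98.17
Current account = -49.53 + (-62.15) + (-98.17) = -209.85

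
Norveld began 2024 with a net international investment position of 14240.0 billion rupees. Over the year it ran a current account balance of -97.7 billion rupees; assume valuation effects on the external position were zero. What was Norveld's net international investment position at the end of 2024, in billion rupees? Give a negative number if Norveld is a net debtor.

With no valuation effects, change in NIIP = current account = -97.7
End-of-year NIIP = 14240.0 + (-97.7) = 14142.3

14142.3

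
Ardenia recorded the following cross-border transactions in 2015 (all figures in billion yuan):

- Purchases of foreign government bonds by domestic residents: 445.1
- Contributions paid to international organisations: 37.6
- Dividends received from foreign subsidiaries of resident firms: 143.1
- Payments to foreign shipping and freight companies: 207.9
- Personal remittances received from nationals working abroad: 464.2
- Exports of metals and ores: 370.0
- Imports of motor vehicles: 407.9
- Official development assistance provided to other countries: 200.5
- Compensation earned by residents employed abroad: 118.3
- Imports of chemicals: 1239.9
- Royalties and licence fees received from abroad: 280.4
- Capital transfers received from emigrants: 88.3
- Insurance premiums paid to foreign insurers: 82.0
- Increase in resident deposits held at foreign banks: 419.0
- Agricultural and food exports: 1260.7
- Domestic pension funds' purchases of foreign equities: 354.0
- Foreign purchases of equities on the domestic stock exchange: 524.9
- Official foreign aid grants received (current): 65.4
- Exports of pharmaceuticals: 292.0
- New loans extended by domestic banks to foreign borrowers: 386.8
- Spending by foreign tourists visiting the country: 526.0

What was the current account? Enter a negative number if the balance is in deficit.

1344.3

Goods: -407.9 + 292.0 + 370.0 + 1260.7 - 1239.9 = 274.9
Services: -82.0 - 207.9 + 526.0 + 280.4 = 516.5
Primary income: 118.3 + 143.1 = 261.4
Secondary income: -37.6 + 65.4 + 464.2 - 200.5 = 291.5
Current account = 274.9 + 516.5 + 261.4 + 291.5 = 1344.3
(Excluded from the current account — financial account: purchases of foreign government bonds by domestic residents 445.1, increase in resident deposits held at foreign banks 419.0, domestic pension funds' purchases of foreign equities 354.0, foreign purchases of equities on the domestic stock exchange 524.9, new loans extended by domestic banks to foreign borrowers 386.8; capital account: capital transfers received from emigrants 88.3.)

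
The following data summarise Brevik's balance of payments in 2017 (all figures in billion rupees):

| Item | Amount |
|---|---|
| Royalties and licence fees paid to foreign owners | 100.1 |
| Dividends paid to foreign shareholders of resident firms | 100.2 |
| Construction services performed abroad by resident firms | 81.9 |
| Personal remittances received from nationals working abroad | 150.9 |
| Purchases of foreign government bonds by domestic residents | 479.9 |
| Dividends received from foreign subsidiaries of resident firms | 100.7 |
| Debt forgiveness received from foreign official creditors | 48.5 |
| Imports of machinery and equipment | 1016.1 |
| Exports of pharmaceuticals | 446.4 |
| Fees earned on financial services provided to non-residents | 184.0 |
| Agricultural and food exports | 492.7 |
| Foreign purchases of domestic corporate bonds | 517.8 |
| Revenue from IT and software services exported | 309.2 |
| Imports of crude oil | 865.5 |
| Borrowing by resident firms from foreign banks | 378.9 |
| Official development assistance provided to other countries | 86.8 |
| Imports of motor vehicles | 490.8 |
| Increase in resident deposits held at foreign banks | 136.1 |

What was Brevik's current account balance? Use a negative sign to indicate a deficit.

-893.7

Goods: -1016.1 + 446.4 - 865.5 - 490.8 + 492.7 = -1433.3
Services: 309.2 + 184.0 + 81.9 - 100.1 = 475.0
Primary income: -100.2 + 100.7 = 0.5
Secondary income: 150.9 - 86.8 = 64.1
Current account = (-1433.3) + 475.0 + 0.5 + 64.1 = -893.7
(Excluded from the current account — financial account: purchases of foreign government bonds by domestic residents 479.9, foreign purchases of domestic corporate bonds 517.8, borrowing by resident firms from foreign banks 378.9, increase in resident deposits held at foreign banks 136.1; capital account: debt forgiveness received from foreign official creditors 48.5.)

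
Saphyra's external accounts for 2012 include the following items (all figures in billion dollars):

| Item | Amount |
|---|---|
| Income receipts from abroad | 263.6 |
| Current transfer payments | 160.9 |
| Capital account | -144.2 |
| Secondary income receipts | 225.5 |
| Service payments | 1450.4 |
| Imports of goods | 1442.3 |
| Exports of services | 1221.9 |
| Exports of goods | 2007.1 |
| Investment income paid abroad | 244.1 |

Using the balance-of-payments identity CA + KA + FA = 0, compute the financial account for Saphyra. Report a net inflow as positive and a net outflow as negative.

-276.2

Goods balance = 2007.1 - 1442.3 = 564.8
Services balance = 1221.9 - 1450.4 = -228.5
Trade balance (goods + services) = 564.8 + (-228.5) = 336.3
Net primary income = 263.6 - 244.1 = 19.5
Net secondary income = 225.5 - 160.9 = 64.6
Current account = 336.3 + 19.5 + 64.6 = 420.4
Financial account = -(420.4 + (-144.2)) = -276.2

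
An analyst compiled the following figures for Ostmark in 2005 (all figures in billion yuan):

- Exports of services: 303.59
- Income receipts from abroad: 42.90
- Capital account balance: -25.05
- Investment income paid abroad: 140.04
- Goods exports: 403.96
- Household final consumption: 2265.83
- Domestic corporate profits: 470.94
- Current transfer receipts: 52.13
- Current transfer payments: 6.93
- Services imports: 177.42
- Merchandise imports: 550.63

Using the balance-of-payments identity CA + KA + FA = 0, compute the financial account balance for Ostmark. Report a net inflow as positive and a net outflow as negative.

97.49

Goods balance = 403.96 - 550.63 = -146.67
Services balance = 303.59 - 177.42 = 126.17
Trade balance (goods + services) = -146.67 + 126.17 = -20.50
Net primary income = 42.90 - 140.04 = -97.14
Net secondary income = 52.13 - 6.93 = 45.20
Current account = -20.50 + (-97.14) + 45.20 = -72.44
Financial account = -(-72.44 + (-25.05)) = 97.49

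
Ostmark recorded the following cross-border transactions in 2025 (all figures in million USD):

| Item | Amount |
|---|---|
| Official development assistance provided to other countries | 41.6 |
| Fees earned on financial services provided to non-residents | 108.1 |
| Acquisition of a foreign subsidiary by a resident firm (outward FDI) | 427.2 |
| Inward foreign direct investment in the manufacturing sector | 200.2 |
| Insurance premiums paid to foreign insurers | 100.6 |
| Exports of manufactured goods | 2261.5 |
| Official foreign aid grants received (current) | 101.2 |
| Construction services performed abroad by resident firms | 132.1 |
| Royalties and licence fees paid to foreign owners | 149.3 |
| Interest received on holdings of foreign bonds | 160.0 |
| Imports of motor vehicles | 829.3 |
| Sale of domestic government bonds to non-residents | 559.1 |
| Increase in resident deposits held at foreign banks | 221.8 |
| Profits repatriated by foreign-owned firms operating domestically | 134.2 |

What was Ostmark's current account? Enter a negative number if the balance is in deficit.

1507.9

Goods: 2261.5 - 829.3 = 1432.2
Services: 108.1 - 149.3 - 100.6 + 132.1 = -9.7
Primary income: -134.2 + 160.0 = 25.8
Secondary income: -41.6 + 101.2 = 59.6
Current account = 1432.2 + (-9.7) + 25.8 + 59.6 = 1507.9
(Excluded from the current account — financial account: acquisition of a foreign subsidiary by a resident firm (outward FDI) 427.2, inward foreign direct investment in the manufacturing sector 200.2, sale of domestic government bonds to non-residents 559.1, increase in resident deposits held at foreign banks 221.8.)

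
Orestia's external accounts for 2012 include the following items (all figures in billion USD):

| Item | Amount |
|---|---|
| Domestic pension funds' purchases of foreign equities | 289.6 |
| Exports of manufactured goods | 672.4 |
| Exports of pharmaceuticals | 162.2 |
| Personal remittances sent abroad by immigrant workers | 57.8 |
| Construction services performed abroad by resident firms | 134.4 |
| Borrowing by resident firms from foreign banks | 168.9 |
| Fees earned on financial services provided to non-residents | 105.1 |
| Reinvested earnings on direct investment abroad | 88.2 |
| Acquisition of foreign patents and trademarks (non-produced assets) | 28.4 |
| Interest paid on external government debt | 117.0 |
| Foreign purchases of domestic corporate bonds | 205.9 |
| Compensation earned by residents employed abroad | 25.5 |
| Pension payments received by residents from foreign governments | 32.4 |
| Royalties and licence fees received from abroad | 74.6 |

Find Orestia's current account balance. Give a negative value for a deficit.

Goods: 162.2 + 672.4 = 834.6
Services: 134.4 + 105.1 + 74.6 = 314.1
Primary income: 25.5 + 88.2 - 117.0 = -3.3
Secondary income: 32.4 - 57.8 = -25.4
Current account = 834.6 + 314.1 + (-3.3) + (-25.4) = 1120.0
(Excluded from the current account — financial account: domestic pension funds' purchases of foreign equities 289.6, borrowing by resident firms from foreign banks 168.9, foreign purchases of domestic corporate bonds 205.9; capital account: acquisition of foreign patents and trademarks (non-produced assets) 28.4.)

1120.0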